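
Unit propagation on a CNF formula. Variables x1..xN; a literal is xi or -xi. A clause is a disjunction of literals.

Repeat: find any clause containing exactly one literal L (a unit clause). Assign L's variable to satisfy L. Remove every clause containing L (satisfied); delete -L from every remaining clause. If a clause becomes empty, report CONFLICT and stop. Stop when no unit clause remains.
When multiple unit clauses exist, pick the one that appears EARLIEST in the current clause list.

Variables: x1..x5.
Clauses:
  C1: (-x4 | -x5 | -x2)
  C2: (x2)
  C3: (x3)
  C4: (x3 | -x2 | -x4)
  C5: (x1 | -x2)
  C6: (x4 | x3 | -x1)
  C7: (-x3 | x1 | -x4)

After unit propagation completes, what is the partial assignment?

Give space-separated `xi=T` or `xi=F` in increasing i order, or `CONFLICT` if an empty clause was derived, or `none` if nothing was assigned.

Answer: x1=T x2=T x3=T

Derivation:
unit clause [2] forces x2=T; simplify:
  drop -2 from [-4, -5, -2] -> [-4, -5]
  drop -2 from [3, -2, -4] -> [3, -4]
  drop -2 from [1, -2] -> [1]
  satisfied 1 clause(s); 6 remain; assigned so far: [2]
unit clause [3] forces x3=T; simplify:
  drop -3 from [-3, 1, -4] -> [1, -4]
  satisfied 3 clause(s); 3 remain; assigned so far: [2, 3]
unit clause [1] forces x1=T; simplify:
  satisfied 2 clause(s); 1 remain; assigned so far: [1, 2, 3]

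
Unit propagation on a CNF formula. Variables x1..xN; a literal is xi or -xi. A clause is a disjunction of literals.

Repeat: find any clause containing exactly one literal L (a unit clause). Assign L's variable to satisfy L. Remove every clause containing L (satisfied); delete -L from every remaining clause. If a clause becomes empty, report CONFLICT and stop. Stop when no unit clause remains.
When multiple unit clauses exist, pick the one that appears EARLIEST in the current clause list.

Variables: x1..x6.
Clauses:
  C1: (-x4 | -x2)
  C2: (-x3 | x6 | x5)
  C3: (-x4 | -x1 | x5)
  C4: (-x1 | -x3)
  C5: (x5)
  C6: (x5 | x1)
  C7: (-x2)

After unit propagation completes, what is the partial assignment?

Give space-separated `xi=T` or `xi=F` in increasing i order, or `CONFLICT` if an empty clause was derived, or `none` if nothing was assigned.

unit clause [5] forces x5=T; simplify:
  satisfied 4 clause(s); 3 remain; assigned so far: [5]
unit clause [-2] forces x2=F; simplify:
  satisfied 2 clause(s); 1 remain; assigned so far: [2, 5]

Answer: x2=F x5=T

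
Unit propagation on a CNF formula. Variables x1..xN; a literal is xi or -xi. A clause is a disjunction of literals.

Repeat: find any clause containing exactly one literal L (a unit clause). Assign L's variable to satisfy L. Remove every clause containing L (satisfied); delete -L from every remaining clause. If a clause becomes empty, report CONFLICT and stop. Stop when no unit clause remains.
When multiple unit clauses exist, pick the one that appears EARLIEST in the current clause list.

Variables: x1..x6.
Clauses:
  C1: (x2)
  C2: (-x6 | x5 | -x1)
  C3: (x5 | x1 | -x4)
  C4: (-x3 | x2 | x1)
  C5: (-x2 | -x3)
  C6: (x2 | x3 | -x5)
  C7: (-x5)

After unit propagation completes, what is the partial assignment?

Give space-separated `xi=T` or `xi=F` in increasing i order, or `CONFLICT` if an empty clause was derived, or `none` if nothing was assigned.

unit clause [2] forces x2=T; simplify:
  drop -2 from [-2, -3] -> [-3]
  satisfied 3 clause(s); 4 remain; assigned so far: [2]
unit clause [-3] forces x3=F; simplify:
  satisfied 1 clause(s); 3 remain; assigned so far: [2, 3]
unit clause [-5] forces x5=F; simplify:
  drop 5 from [-6, 5, -1] -> [-6, -1]
  drop 5 from [5, 1, -4] -> [1, -4]
  satisfied 1 clause(s); 2 remain; assigned so far: [2, 3, 5]

Answer: x2=T x3=F x5=F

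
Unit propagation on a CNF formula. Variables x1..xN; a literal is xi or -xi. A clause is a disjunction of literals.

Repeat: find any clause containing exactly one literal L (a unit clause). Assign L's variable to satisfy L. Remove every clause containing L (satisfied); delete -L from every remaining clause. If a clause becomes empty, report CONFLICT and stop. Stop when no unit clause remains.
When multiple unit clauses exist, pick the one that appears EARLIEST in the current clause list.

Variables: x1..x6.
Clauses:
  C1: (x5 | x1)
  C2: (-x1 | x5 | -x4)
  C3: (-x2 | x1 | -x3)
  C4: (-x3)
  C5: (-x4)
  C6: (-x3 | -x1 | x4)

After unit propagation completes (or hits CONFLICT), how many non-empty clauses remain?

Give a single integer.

unit clause [-3] forces x3=F; simplify:
  satisfied 3 clause(s); 3 remain; assigned so far: [3]
unit clause [-4] forces x4=F; simplify:
  satisfied 2 clause(s); 1 remain; assigned so far: [3, 4]

Answer: 1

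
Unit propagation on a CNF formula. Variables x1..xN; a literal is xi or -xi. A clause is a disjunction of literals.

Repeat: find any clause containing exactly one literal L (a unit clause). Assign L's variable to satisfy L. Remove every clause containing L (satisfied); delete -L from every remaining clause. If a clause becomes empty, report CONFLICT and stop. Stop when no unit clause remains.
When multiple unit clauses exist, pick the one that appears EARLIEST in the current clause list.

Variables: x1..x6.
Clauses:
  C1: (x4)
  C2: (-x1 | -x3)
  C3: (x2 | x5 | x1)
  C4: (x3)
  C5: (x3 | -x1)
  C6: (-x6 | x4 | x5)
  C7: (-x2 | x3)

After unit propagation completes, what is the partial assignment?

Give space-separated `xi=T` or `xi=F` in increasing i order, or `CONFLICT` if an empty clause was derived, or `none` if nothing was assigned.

unit clause [4] forces x4=T; simplify:
  satisfied 2 clause(s); 5 remain; assigned so far: [4]
unit clause [3] forces x3=T; simplify:
  drop -3 from [-1, -3] -> [-1]
  satisfied 3 clause(s); 2 remain; assigned so far: [3, 4]
unit clause [-1] forces x1=F; simplify:
  drop 1 from [2, 5, 1] -> [2, 5]
  satisfied 1 clause(s); 1 remain; assigned so far: [1, 3, 4]

Answer: x1=F x3=T x4=T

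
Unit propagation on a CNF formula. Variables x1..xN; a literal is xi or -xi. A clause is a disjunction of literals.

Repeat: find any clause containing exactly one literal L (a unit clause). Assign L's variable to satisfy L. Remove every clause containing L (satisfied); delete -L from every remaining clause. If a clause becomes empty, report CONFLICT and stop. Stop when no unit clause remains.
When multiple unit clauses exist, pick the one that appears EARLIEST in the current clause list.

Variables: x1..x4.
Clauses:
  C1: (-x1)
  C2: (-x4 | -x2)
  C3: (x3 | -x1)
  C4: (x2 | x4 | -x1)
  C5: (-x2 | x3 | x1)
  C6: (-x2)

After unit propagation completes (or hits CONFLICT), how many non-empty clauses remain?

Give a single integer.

Answer: 0

Derivation:
unit clause [-1] forces x1=F; simplify:
  drop 1 from [-2, 3, 1] -> [-2, 3]
  satisfied 3 clause(s); 3 remain; assigned so far: [1]
unit clause [-2] forces x2=F; simplify:
  satisfied 3 clause(s); 0 remain; assigned so far: [1, 2]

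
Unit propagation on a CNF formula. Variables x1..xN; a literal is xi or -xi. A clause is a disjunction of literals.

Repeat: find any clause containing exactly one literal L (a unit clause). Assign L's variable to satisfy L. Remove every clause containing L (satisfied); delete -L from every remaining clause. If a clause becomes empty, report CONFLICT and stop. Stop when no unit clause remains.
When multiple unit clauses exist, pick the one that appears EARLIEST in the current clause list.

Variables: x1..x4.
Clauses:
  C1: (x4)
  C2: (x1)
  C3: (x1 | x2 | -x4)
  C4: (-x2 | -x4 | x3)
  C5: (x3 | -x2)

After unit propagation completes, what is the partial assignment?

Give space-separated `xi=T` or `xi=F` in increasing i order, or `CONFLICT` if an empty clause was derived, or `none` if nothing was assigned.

unit clause [4] forces x4=T; simplify:
  drop -4 from [1, 2, -4] -> [1, 2]
  drop -4 from [-2, -4, 3] -> [-2, 3]
  satisfied 1 clause(s); 4 remain; assigned so far: [4]
unit clause [1] forces x1=T; simplify:
  satisfied 2 clause(s); 2 remain; assigned so far: [1, 4]

Answer: x1=T x4=T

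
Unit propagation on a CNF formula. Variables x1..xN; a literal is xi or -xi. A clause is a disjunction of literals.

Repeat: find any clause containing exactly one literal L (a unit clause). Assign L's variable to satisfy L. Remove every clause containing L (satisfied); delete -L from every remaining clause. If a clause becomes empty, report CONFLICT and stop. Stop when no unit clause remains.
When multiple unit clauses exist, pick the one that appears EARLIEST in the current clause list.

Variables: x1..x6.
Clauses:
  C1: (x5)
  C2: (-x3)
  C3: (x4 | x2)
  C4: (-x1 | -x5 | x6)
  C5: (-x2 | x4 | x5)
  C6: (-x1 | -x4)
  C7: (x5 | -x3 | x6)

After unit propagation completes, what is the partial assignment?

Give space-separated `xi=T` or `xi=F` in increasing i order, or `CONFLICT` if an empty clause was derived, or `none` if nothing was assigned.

unit clause [5] forces x5=T; simplify:
  drop -5 from [-1, -5, 6] -> [-1, 6]
  satisfied 3 clause(s); 4 remain; assigned so far: [5]
unit clause [-3] forces x3=F; simplify:
  satisfied 1 clause(s); 3 remain; assigned so far: [3, 5]

Answer: x3=F x5=T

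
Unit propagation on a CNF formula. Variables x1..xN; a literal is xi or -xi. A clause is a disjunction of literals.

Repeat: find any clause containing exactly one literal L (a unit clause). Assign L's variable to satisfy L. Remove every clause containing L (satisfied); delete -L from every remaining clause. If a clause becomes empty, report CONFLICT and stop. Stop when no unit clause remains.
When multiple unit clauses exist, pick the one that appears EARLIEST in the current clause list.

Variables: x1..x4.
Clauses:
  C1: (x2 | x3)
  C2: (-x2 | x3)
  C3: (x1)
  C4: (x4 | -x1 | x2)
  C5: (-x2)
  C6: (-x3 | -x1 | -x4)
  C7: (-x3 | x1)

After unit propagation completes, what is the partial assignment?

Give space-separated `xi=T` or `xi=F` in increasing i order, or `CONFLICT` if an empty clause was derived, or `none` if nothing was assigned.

unit clause [1] forces x1=T; simplify:
  drop -1 from [4, -1, 2] -> [4, 2]
  drop -1 from [-3, -1, -4] -> [-3, -4]
  satisfied 2 clause(s); 5 remain; assigned so far: [1]
unit clause [-2] forces x2=F; simplify:
  drop 2 from [2, 3] -> [3]
  drop 2 from [4, 2] -> [4]
  satisfied 2 clause(s); 3 remain; assigned so far: [1, 2]
unit clause [3] forces x3=T; simplify:
  drop -3 from [-3, -4] -> [-4]
  satisfied 1 clause(s); 2 remain; assigned so far: [1, 2, 3]
unit clause [4] forces x4=T; simplify:
  drop -4 from [-4] -> [] (empty!)
  satisfied 1 clause(s); 1 remain; assigned so far: [1, 2, 3, 4]
CONFLICT (empty clause)

Answer: CONFLICT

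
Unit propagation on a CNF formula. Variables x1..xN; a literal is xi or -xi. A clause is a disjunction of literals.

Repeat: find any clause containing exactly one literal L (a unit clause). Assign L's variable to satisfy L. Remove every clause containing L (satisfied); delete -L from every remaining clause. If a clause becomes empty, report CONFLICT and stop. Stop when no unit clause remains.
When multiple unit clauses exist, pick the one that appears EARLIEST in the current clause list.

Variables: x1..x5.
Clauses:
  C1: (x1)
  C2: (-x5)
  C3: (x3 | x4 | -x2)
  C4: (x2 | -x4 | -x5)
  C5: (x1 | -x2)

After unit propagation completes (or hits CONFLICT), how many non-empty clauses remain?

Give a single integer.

unit clause [1] forces x1=T; simplify:
  satisfied 2 clause(s); 3 remain; assigned so far: [1]
unit clause [-5] forces x5=F; simplify:
  satisfied 2 clause(s); 1 remain; assigned so far: [1, 5]

Answer: 1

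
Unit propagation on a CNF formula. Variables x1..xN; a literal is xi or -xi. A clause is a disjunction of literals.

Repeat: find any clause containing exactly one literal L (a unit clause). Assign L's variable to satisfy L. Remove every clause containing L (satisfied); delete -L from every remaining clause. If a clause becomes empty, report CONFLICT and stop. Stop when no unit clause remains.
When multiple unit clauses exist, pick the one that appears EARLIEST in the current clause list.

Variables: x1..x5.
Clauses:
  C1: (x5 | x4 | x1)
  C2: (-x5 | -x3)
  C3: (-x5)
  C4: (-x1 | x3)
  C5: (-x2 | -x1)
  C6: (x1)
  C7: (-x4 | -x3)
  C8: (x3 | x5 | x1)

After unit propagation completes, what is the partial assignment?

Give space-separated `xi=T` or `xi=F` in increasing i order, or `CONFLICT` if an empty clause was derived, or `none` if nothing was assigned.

Answer: x1=T x2=F x3=T x4=F x5=F

Derivation:
unit clause [-5] forces x5=F; simplify:
  drop 5 from [5, 4, 1] -> [4, 1]
  drop 5 from [3, 5, 1] -> [3, 1]
  satisfied 2 clause(s); 6 remain; assigned so far: [5]
unit clause [1] forces x1=T; simplify:
  drop -1 from [-1, 3] -> [3]
  drop -1 from [-2, -1] -> [-2]
  satisfied 3 clause(s); 3 remain; assigned so far: [1, 5]
unit clause [3] forces x3=T; simplify:
  drop -3 from [-4, -3] -> [-4]
  satisfied 1 clause(s); 2 remain; assigned so far: [1, 3, 5]
unit clause [-2] forces x2=F; simplify:
  satisfied 1 clause(s); 1 remain; assigned so far: [1, 2, 3, 5]
unit clause [-4] forces x4=F; simplify:
  satisfied 1 clause(s); 0 remain; assigned so far: [1, 2, 3, 4, 5]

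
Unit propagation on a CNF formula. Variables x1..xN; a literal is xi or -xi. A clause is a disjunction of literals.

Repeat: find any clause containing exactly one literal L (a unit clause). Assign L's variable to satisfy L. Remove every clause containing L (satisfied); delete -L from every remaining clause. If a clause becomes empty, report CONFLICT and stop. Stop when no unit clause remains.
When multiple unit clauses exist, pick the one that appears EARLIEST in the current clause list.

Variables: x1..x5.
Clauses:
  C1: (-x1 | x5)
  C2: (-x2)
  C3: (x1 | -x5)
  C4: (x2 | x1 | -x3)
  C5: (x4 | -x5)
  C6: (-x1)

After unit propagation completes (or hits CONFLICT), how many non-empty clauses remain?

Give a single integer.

unit clause [-2] forces x2=F; simplify:
  drop 2 from [2, 1, -3] -> [1, -3]
  satisfied 1 clause(s); 5 remain; assigned so far: [2]
unit clause [-1] forces x1=F; simplify:
  drop 1 from [1, -5] -> [-5]
  drop 1 from [1, -3] -> [-3]
  satisfied 2 clause(s); 3 remain; assigned so far: [1, 2]
unit clause [-5] forces x5=F; simplify:
  satisfied 2 clause(s); 1 remain; assigned so far: [1, 2, 5]
unit clause [-3] forces x3=F; simplify:
  satisfied 1 clause(s); 0 remain; assigned so far: [1, 2, 3, 5]

Answer: 0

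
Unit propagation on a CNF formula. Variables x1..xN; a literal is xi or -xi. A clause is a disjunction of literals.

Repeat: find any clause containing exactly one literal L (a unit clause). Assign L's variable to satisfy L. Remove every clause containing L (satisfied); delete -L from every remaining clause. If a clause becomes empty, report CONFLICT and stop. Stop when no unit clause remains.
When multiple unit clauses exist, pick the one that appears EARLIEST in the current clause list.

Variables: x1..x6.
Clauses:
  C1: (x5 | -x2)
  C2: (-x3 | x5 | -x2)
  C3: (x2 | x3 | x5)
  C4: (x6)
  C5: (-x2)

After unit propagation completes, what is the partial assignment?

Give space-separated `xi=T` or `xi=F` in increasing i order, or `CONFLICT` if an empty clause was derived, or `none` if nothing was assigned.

unit clause [6] forces x6=T; simplify:
  satisfied 1 clause(s); 4 remain; assigned so far: [6]
unit clause [-2] forces x2=F; simplify:
  drop 2 from [2, 3, 5] -> [3, 5]
  satisfied 3 clause(s); 1 remain; assigned so far: [2, 6]

Answer: x2=F x6=T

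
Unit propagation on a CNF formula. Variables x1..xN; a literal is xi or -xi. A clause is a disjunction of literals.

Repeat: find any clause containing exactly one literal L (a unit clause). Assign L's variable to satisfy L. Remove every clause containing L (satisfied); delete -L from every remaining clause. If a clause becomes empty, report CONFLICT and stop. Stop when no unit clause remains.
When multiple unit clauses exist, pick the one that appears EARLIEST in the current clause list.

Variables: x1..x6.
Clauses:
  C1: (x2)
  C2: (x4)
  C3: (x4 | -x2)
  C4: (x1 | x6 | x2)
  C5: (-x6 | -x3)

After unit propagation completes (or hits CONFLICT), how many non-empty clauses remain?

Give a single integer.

unit clause [2] forces x2=T; simplify:
  drop -2 from [4, -2] -> [4]
  satisfied 2 clause(s); 3 remain; assigned so far: [2]
unit clause [4] forces x4=T; simplify:
  satisfied 2 clause(s); 1 remain; assigned so far: [2, 4]

Answer: 1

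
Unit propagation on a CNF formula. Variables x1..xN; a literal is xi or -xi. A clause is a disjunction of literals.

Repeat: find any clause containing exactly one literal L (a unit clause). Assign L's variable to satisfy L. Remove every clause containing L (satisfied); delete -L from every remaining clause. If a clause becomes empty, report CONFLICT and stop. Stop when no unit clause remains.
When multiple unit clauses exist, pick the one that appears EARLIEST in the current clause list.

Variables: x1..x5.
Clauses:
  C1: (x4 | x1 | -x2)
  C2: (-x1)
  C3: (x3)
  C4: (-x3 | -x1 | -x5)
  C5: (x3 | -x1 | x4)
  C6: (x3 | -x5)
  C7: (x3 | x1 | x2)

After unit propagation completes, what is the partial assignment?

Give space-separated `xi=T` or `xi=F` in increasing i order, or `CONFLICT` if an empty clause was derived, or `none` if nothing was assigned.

Answer: x1=F x3=T

Derivation:
unit clause [-1] forces x1=F; simplify:
  drop 1 from [4, 1, -2] -> [4, -2]
  drop 1 from [3, 1, 2] -> [3, 2]
  satisfied 3 clause(s); 4 remain; assigned so far: [1]
unit clause [3] forces x3=T; simplify:
  satisfied 3 clause(s); 1 remain; assigned so far: [1, 3]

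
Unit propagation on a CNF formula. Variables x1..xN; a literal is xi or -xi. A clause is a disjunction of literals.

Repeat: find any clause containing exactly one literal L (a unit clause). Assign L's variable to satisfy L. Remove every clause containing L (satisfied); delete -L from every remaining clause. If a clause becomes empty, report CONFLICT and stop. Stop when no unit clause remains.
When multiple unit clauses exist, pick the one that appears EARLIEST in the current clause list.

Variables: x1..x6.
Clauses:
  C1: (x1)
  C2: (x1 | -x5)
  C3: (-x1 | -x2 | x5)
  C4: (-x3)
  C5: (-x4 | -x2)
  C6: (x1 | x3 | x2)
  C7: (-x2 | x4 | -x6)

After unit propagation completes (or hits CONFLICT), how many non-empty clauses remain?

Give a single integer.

Answer: 3

Derivation:
unit clause [1] forces x1=T; simplify:
  drop -1 from [-1, -2, 5] -> [-2, 5]
  satisfied 3 clause(s); 4 remain; assigned so far: [1]
unit clause [-3] forces x3=F; simplify:
  satisfied 1 clause(s); 3 remain; assigned so far: [1, 3]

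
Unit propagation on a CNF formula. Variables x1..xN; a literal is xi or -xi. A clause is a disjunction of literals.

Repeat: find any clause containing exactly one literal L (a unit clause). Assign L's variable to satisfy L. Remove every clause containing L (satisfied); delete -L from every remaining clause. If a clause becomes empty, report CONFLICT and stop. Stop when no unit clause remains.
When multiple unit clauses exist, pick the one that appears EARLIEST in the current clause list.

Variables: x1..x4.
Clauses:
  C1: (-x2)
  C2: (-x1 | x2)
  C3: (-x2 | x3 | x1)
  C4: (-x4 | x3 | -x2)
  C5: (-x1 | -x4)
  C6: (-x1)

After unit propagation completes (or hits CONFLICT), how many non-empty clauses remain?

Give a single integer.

Answer: 0

Derivation:
unit clause [-2] forces x2=F; simplify:
  drop 2 from [-1, 2] -> [-1]
  satisfied 3 clause(s); 3 remain; assigned so far: [2]
unit clause [-1] forces x1=F; simplify:
  satisfied 3 clause(s); 0 remain; assigned so far: [1, 2]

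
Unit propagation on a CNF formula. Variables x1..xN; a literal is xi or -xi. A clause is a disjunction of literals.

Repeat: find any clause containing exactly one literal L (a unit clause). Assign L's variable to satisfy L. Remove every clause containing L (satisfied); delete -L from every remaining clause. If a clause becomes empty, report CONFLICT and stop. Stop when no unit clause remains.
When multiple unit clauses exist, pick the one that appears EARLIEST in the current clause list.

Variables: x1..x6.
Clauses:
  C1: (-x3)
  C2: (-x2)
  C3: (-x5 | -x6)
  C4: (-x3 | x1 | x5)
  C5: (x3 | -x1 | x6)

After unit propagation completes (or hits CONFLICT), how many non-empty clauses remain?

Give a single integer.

unit clause [-3] forces x3=F; simplify:
  drop 3 from [3, -1, 6] -> [-1, 6]
  satisfied 2 clause(s); 3 remain; assigned so far: [3]
unit clause [-2] forces x2=F; simplify:
  satisfied 1 clause(s); 2 remain; assigned so far: [2, 3]

Answer: 2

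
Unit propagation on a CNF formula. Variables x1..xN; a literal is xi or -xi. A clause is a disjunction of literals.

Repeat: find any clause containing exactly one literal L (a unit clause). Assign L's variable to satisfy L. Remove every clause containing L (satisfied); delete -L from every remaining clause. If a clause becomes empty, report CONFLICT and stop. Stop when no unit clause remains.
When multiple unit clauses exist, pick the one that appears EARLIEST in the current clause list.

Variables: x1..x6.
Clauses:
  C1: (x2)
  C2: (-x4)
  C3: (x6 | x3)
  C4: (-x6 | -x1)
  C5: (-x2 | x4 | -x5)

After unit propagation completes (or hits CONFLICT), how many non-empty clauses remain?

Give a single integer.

unit clause [2] forces x2=T; simplify:
  drop -2 from [-2, 4, -5] -> [4, -5]
  satisfied 1 clause(s); 4 remain; assigned so far: [2]
unit clause [-4] forces x4=F; simplify:
  drop 4 from [4, -5] -> [-5]
  satisfied 1 clause(s); 3 remain; assigned so far: [2, 4]
unit clause [-5] forces x5=F; simplify:
  satisfied 1 clause(s); 2 remain; assigned so far: [2, 4, 5]

Answer: 2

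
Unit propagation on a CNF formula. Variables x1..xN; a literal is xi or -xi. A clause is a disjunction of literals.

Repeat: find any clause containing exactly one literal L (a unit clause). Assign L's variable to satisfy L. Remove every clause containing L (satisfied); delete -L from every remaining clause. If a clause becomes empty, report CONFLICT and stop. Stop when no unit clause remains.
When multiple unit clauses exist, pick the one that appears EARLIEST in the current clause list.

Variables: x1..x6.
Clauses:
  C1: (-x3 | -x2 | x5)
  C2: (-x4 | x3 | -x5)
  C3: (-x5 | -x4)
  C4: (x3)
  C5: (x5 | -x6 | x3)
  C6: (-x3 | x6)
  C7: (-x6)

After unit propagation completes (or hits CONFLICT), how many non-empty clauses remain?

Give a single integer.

unit clause [3] forces x3=T; simplify:
  drop -3 from [-3, -2, 5] -> [-2, 5]
  drop -3 from [-3, 6] -> [6]
  satisfied 3 clause(s); 4 remain; assigned so far: [3]
unit clause [6] forces x6=T; simplify:
  drop -6 from [-6] -> [] (empty!)
  satisfied 1 clause(s); 3 remain; assigned so far: [3, 6]
CONFLICT (empty clause)

Answer: 2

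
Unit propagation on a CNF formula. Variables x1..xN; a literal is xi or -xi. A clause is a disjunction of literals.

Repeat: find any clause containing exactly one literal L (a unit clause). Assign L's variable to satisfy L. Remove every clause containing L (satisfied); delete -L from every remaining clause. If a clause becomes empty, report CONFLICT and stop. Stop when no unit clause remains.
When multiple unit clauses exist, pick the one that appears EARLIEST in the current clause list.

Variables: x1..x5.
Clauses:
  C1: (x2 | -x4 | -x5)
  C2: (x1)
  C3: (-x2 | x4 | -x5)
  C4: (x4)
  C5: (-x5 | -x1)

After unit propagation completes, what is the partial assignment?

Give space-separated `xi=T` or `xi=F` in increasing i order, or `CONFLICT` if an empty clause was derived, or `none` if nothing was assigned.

Answer: x1=T x4=T x5=F

Derivation:
unit clause [1] forces x1=T; simplify:
  drop -1 from [-5, -1] -> [-5]
  satisfied 1 clause(s); 4 remain; assigned so far: [1]
unit clause [4] forces x4=T; simplify:
  drop -4 from [2, -4, -5] -> [2, -5]
  satisfied 2 clause(s); 2 remain; assigned so far: [1, 4]
unit clause [-5] forces x5=F; simplify:
  satisfied 2 clause(s); 0 remain; assigned so far: [1, 4, 5]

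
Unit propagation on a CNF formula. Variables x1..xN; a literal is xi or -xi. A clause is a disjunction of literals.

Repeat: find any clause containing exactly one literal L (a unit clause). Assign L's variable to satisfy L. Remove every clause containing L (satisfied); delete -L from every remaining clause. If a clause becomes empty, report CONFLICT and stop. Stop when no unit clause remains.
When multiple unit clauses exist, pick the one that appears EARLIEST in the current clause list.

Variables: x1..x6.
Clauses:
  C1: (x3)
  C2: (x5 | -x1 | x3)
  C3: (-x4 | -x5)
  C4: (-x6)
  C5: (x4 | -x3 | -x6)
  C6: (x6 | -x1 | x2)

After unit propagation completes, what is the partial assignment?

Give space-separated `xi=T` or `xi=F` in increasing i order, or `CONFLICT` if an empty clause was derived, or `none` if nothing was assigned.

Answer: x3=T x6=F

Derivation:
unit clause [3] forces x3=T; simplify:
  drop -3 from [4, -3, -6] -> [4, -6]
  satisfied 2 clause(s); 4 remain; assigned so far: [3]
unit clause [-6] forces x6=F; simplify:
  drop 6 from [6, -1, 2] -> [-1, 2]
  satisfied 2 clause(s); 2 remain; assigned so far: [3, 6]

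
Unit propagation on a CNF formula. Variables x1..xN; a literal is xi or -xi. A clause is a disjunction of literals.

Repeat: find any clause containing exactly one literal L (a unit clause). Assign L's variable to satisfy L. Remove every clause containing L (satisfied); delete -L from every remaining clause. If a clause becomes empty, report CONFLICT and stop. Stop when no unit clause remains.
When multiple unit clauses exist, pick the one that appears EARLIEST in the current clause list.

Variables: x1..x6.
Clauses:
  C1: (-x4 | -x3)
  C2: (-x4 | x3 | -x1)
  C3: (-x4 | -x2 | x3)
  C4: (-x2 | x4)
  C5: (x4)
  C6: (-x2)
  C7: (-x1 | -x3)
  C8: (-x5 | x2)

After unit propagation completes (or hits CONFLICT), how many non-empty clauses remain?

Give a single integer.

Answer: 0

Derivation:
unit clause [4] forces x4=T; simplify:
  drop -4 from [-4, -3] -> [-3]
  drop -4 from [-4, 3, -1] -> [3, -1]
  drop -4 from [-4, -2, 3] -> [-2, 3]
  satisfied 2 clause(s); 6 remain; assigned so far: [4]
unit clause [-3] forces x3=F; simplify:
  drop 3 from [3, -1] -> [-1]
  drop 3 from [-2, 3] -> [-2]
  satisfied 2 clause(s); 4 remain; assigned so far: [3, 4]
unit clause [-1] forces x1=F; simplify:
  satisfied 1 clause(s); 3 remain; assigned so far: [1, 3, 4]
unit clause [-2] forces x2=F; simplify:
  drop 2 from [-5, 2] -> [-5]
  satisfied 2 clause(s); 1 remain; assigned so far: [1, 2, 3, 4]
unit clause [-5] forces x5=F; simplify:
  satisfied 1 clause(s); 0 remain; assigned so far: [1, 2, 3, 4, 5]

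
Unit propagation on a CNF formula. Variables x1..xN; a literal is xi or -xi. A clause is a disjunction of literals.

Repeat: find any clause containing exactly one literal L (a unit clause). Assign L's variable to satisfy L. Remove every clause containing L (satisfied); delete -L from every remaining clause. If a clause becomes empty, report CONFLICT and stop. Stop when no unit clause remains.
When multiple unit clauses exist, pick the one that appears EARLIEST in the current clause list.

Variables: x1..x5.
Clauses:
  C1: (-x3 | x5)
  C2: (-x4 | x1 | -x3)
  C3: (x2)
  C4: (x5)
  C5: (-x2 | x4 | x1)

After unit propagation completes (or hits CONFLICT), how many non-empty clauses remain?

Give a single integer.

unit clause [2] forces x2=T; simplify:
  drop -2 from [-2, 4, 1] -> [4, 1]
  satisfied 1 clause(s); 4 remain; assigned so far: [2]
unit clause [5] forces x5=T; simplify:
  satisfied 2 clause(s); 2 remain; assigned so far: [2, 5]

Answer: 2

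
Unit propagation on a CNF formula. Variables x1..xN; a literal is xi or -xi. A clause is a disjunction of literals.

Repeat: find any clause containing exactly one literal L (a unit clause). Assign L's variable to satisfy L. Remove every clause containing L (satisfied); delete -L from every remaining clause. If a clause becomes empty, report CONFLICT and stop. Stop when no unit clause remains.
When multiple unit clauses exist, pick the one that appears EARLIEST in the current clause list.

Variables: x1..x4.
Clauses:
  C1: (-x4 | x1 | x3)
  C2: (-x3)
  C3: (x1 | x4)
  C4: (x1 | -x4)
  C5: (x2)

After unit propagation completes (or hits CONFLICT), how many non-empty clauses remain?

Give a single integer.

unit clause [-3] forces x3=F; simplify:
  drop 3 from [-4, 1, 3] -> [-4, 1]
  satisfied 1 clause(s); 4 remain; assigned so far: [3]
unit clause [2] forces x2=T; simplify:
  satisfied 1 clause(s); 3 remain; assigned so far: [2, 3]

Answer: 3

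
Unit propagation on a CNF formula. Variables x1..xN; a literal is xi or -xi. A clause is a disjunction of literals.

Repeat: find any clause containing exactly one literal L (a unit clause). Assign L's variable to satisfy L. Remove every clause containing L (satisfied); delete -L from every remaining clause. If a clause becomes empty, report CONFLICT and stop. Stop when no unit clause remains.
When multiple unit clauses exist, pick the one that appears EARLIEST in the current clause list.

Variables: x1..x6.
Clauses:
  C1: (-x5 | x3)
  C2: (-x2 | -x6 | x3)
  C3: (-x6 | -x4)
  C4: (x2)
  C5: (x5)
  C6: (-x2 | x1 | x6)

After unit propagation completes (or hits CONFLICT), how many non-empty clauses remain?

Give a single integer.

unit clause [2] forces x2=T; simplify:
  drop -2 from [-2, -6, 3] -> [-6, 3]
  drop -2 from [-2, 1, 6] -> [1, 6]
  satisfied 1 clause(s); 5 remain; assigned so far: [2]
unit clause [5] forces x5=T; simplify:
  drop -5 from [-5, 3] -> [3]
  satisfied 1 clause(s); 4 remain; assigned so far: [2, 5]
unit clause [3] forces x3=T; simplify:
  satisfied 2 clause(s); 2 remain; assigned so far: [2, 3, 5]

Answer: 2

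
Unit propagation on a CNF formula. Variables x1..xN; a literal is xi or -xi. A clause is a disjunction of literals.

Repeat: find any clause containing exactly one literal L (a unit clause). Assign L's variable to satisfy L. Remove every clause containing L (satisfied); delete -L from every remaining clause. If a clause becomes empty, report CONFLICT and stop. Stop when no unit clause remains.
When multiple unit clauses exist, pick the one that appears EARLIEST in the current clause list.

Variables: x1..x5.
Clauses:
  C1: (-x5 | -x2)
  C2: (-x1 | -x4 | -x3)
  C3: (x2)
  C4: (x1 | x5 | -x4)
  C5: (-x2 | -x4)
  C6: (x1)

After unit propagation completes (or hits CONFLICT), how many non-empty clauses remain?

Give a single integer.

unit clause [2] forces x2=T; simplify:
  drop -2 from [-5, -2] -> [-5]
  drop -2 from [-2, -4] -> [-4]
  satisfied 1 clause(s); 5 remain; assigned so far: [2]
unit clause [-5] forces x5=F; simplify:
  drop 5 from [1, 5, -4] -> [1, -4]
  satisfied 1 clause(s); 4 remain; assigned so far: [2, 5]
unit clause [-4] forces x4=F; simplify:
  satisfied 3 clause(s); 1 remain; assigned so far: [2, 4, 5]
unit clause [1] forces x1=T; simplify:
  satisfied 1 clause(s); 0 remain; assigned so far: [1, 2, 4, 5]

Answer: 0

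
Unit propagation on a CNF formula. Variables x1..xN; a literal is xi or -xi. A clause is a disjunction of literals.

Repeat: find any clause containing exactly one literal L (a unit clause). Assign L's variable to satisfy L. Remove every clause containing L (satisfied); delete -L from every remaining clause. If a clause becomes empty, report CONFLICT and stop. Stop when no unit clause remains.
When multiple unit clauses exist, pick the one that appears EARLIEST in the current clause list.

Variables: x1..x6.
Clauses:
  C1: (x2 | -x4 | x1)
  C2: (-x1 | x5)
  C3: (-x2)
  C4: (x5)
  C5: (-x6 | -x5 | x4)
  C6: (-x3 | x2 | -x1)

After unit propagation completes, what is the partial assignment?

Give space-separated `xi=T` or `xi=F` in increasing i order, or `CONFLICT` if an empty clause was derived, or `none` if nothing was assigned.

Answer: x2=F x5=T

Derivation:
unit clause [-2] forces x2=F; simplify:
  drop 2 from [2, -4, 1] -> [-4, 1]
  drop 2 from [-3, 2, -1] -> [-3, -1]
  satisfied 1 clause(s); 5 remain; assigned so far: [2]
unit clause [5] forces x5=T; simplify:
  drop -5 from [-6, -5, 4] -> [-6, 4]
  satisfied 2 clause(s); 3 remain; assigned so far: [2, 5]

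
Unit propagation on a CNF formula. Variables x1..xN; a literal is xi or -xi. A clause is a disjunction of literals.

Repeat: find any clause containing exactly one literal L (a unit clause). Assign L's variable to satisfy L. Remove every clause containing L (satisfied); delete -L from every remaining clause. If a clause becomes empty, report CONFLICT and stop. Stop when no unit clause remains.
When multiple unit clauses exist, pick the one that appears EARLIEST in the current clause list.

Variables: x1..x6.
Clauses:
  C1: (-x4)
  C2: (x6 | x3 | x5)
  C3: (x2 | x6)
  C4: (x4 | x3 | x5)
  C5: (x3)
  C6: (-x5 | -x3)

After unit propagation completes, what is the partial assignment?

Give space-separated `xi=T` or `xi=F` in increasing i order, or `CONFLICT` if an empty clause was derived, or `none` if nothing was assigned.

Answer: x3=T x4=F x5=F

Derivation:
unit clause [-4] forces x4=F; simplify:
  drop 4 from [4, 3, 5] -> [3, 5]
  satisfied 1 clause(s); 5 remain; assigned so far: [4]
unit clause [3] forces x3=T; simplify:
  drop -3 from [-5, -3] -> [-5]
  satisfied 3 clause(s); 2 remain; assigned so far: [3, 4]
unit clause [-5] forces x5=F; simplify:
  satisfied 1 clause(s); 1 remain; assigned so far: [3, 4, 5]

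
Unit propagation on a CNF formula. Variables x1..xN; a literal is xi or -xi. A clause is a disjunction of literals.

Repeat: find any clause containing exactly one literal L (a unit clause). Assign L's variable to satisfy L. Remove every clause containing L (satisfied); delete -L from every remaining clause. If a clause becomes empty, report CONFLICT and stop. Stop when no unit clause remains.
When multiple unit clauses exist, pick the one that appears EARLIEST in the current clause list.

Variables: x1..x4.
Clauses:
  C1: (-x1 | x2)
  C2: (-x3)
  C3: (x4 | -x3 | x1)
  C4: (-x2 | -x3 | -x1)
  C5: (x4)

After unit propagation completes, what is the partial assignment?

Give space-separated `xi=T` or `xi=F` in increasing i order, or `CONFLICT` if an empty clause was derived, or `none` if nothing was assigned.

unit clause [-3] forces x3=F; simplify:
  satisfied 3 clause(s); 2 remain; assigned so far: [3]
unit clause [4] forces x4=T; simplify:
  satisfied 1 clause(s); 1 remain; assigned so far: [3, 4]

Answer: x3=F x4=T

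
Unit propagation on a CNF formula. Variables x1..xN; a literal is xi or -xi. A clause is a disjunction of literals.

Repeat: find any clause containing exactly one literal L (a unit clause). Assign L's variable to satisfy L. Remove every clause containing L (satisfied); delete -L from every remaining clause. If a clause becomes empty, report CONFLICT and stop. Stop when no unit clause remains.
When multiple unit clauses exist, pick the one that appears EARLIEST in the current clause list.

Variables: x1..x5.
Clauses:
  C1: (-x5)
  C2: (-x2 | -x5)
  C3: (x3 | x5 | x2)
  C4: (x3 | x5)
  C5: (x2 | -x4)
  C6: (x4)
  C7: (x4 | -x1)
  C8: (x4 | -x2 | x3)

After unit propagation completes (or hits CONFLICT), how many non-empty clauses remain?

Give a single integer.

Answer: 0

Derivation:
unit clause [-5] forces x5=F; simplify:
  drop 5 from [3, 5, 2] -> [3, 2]
  drop 5 from [3, 5] -> [3]
  satisfied 2 clause(s); 6 remain; assigned so far: [5]
unit clause [3] forces x3=T; simplify:
  satisfied 3 clause(s); 3 remain; assigned so far: [3, 5]
unit clause [4] forces x4=T; simplify:
  drop -4 from [2, -4] -> [2]
  satisfied 2 clause(s); 1 remain; assigned so far: [3, 4, 5]
unit clause [2] forces x2=T; simplify:
  satisfied 1 clause(s); 0 remain; assigned so far: [2, 3, 4, 5]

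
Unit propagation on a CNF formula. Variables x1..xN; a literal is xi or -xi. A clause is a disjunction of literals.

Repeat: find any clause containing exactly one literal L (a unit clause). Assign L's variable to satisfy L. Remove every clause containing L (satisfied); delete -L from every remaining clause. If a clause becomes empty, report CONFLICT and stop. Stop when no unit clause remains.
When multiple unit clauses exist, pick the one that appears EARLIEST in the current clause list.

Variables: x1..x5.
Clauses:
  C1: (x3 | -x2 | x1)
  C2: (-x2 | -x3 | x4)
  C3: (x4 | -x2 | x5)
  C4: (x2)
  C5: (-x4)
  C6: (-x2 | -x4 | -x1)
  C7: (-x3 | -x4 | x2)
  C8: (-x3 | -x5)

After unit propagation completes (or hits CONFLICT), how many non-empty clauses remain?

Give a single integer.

Answer: 0

Derivation:
unit clause [2] forces x2=T; simplify:
  drop -2 from [3, -2, 1] -> [3, 1]
  drop -2 from [-2, -3, 4] -> [-3, 4]
  drop -2 from [4, -2, 5] -> [4, 5]
  drop -2 from [-2, -4, -1] -> [-4, -1]
  satisfied 2 clause(s); 6 remain; assigned so far: [2]
unit clause [-4] forces x4=F; simplify:
  drop 4 from [-3, 4] -> [-3]
  drop 4 from [4, 5] -> [5]
  satisfied 2 clause(s); 4 remain; assigned so far: [2, 4]
unit clause [-3] forces x3=F; simplify:
  drop 3 from [3, 1] -> [1]
  satisfied 2 clause(s); 2 remain; assigned so far: [2, 3, 4]
unit clause [1] forces x1=T; simplify:
  satisfied 1 clause(s); 1 remain; assigned so far: [1, 2, 3, 4]
unit clause [5] forces x5=T; simplify:
  satisfied 1 clause(s); 0 remain; assigned so far: [1, 2, 3, 4, 5]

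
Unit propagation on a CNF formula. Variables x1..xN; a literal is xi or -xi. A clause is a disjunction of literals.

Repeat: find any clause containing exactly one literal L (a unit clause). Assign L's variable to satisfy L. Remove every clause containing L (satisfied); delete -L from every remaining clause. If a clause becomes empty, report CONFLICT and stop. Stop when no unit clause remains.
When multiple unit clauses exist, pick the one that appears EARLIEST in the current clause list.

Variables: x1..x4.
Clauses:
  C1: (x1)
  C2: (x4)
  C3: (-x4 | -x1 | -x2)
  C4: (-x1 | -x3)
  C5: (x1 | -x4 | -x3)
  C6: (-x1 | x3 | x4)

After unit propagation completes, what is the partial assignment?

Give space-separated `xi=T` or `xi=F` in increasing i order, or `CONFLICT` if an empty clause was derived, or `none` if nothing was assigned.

Answer: x1=T x2=F x3=F x4=T

Derivation:
unit clause [1] forces x1=T; simplify:
  drop -1 from [-4, -1, -2] -> [-4, -2]
  drop -1 from [-1, -3] -> [-3]
  drop -1 from [-1, 3, 4] -> [3, 4]
  satisfied 2 clause(s); 4 remain; assigned so far: [1]
unit clause [4] forces x4=T; simplify:
  drop -4 from [-4, -2] -> [-2]
  satisfied 2 clause(s); 2 remain; assigned so far: [1, 4]
unit clause [-2] forces x2=F; simplify:
  satisfied 1 clause(s); 1 remain; assigned so far: [1, 2, 4]
unit clause [-3] forces x3=F; simplify:
  satisfied 1 clause(s); 0 remain; assigned so far: [1, 2, 3, 4]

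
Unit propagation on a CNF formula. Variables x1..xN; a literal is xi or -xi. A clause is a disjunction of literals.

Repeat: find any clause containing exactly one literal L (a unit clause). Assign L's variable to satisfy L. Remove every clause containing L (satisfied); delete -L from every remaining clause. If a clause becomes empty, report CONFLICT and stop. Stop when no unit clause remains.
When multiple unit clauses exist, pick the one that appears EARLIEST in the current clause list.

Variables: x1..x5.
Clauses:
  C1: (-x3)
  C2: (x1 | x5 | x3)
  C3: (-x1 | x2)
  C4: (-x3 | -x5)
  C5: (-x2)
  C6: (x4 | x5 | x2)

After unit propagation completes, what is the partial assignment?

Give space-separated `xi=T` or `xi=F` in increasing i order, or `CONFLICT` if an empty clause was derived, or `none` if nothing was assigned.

Answer: x1=F x2=F x3=F x5=T

Derivation:
unit clause [-3] forces x3=F; simplify:
  drop 3 from [1, 5, 3] -> [1, 5]
  satisfied 2 clause(s); 4 remain; assigned so far: [3]
unit clause [-2] forces x2=F; simplify:
  drop 2 from [-1, 2] -> [-1]
  drop 2 from [4, 5, 2] -> [4, 5]
  satisfied 1 clause(s); 3 remain; assigned so far: [2, 3]
unit clause [-1] forces x1=F; simplify:
  drop 1 from [1, 5] -> [5]
  satisfied 1 clause(s); 2 remain; assigned so far: [1, 2, 3]
unit clause [5] forces x5=T; simplify:
  satisfied 2 clause(s); 0 remain; assigned so far: [1, 2, 3, 5]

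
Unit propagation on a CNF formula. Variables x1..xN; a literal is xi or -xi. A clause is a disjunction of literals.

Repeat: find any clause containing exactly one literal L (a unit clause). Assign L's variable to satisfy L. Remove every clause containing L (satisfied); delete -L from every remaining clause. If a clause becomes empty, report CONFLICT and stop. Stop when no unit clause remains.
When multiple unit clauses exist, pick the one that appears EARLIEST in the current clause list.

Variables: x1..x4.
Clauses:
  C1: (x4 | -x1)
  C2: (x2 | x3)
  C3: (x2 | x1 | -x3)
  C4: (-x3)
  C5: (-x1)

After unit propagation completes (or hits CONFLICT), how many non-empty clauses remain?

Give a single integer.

unit clause [-3] forces x3=F; simplify:
  drop 3 from [2, 3] -> [2]
  satisfied 2 clause(s); 3 remain; assigned so far: [3]
unit clause [2] forces x2=T; simplify:
  satisfied 1 clause(s); 2 remain; assigned so far: [2, 3]
unit clause [-1] forces x1=F; simplify:
  satisfied 2 clause(s); 0 remain; assigned so far: [1, 2, 3]

Answer: 0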